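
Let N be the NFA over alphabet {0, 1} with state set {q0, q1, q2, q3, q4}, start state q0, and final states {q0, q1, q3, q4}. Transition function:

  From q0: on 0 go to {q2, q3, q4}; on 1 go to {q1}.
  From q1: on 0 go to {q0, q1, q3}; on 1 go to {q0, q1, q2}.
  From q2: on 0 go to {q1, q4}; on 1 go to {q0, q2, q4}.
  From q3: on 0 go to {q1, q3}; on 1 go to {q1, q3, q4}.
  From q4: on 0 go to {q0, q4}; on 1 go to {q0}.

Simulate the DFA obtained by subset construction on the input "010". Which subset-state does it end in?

Start: {q0}.
δ(q0,0) = {q2, q3, q4}.
Union: {q2, q3, q4}.
After 0: {q2, q3, q4}.
δ(q2,1) = {q0, q2, q4}; δ(q3,1) = {q1, q3, q4}; δ(q4,1) = {q0}.
Union: {q0, q1, q2, q3, q4}.
After 1: {q0, q1, q2, q3, q4}.
δ(q0,0) = {q2, q3, q4}; δ(q1,0) = {q0, q1, q3}; δ(q2,0) = {q1, q4}; δ(q3,0) = {q1, q3}; δ(q4,0) = {q0, q4}.
Union: {q0, q1, q2, q3, q4}.
After 0: {q0, q1, q2, q3, q4}.

{q0, q1, q2, q3, q4}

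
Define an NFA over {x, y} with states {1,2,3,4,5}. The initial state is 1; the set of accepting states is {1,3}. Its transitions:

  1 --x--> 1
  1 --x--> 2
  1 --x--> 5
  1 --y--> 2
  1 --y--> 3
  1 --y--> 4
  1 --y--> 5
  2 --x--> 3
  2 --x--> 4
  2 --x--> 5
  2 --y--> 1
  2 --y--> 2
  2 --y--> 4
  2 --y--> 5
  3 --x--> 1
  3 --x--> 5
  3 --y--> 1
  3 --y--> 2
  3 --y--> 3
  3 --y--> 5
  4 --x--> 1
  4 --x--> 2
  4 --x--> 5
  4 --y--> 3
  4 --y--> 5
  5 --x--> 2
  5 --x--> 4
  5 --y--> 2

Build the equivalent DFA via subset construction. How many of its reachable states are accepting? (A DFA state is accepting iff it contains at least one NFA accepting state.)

4

Start state of the DFA: {1}.
{1} --x--> {1,2,5}  [new]
{1} --y--> {2,3,4,5}  [new]
{1,2,5} --x--> {1,2,3,4,5}  [new]
{1,2,5} --y--> {1,2,3,4,5}  [seen]
{2,3,4,5} --x--> {1,2,3,4,5}  [seen]
{2,3,4,5} --y--> {1,2,3,4,5}  [seen]
{1,2,3,4,5} --x--> {1,2,3,4,5}  [seen]
{1,2,3,4,5} --y--> {1,2,3,4,5}  [seen]
Reachable DFA states: {1}, {1,2,5}, {2,3,4,5}, {1,2,3,4,5}.
Accepting DFA states (contain an NFA accepting state): {1}, {1,2,5}, {2,3,4,5}, {1,2,3,4,5}.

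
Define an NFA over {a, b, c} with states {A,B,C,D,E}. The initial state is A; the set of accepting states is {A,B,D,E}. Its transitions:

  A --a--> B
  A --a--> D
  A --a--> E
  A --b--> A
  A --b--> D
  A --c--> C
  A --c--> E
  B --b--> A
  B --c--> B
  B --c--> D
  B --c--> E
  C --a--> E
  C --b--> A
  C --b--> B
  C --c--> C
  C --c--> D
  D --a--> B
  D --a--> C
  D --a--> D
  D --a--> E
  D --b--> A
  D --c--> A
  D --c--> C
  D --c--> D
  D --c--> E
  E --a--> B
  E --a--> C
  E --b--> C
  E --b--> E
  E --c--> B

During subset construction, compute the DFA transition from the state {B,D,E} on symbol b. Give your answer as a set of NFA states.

δ(B,b) = {A}; δ(D,b) = {A}; δ(E,b) = {C,E}.
Union: {A,C,E}.

{A,C,E}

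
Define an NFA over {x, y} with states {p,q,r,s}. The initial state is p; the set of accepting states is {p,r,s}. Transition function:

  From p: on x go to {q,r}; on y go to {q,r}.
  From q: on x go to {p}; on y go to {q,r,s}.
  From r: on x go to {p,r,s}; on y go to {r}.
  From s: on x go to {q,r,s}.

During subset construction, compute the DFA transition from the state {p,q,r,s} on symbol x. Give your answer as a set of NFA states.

{p,q,r,s}

δ(p,x) = {q,r}; δ(q,x) = {p}; δ(r,x) = {p,r,s}; δ(s,x) = {q,r,s}.
Union: {p,q,r,s}.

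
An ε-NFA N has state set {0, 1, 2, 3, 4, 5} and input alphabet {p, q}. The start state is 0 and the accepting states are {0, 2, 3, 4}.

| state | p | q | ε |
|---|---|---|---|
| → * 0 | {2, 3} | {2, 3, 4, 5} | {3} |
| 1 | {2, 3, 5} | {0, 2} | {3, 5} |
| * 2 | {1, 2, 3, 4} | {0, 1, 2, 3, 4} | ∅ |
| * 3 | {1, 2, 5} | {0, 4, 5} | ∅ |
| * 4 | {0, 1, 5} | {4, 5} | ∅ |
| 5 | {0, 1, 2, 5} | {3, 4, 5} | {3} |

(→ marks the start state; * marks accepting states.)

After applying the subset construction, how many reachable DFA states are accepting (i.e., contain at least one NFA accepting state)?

4

Start state of the DFA: {0, 3} (ε-closure of the NFA start).
{0, 3} --p--> {1, 2, 3, 5}  [new]
{0, 3} --q--> {0, 2, 3, 4, 5}  [new]
{1, 2, 3, 5} --p--> {0, 1, 2, 3, 4, 5}  [new]
{1, 2, 3, 5} --q--> {0, 1, 2, 3, 4, 5}  [seen]
{0, 2, 3, 4, 5} --p--> {0, 1, 2, 3, 4, 5}  [seen]
{0, 2, 3, 4, 5} --q--> {0, 1, 2, 3, 4, 5}  [seen]
{0, 1, 2, 3, 4, 5} --p--> {0, 1, 2, 3, 4, 5}  [seen]
{0, 1, 2, 3, 4, 5} --q--> {0, 1, 2, 3, 4, 5}  [seen]
Reachable DFA states: {0, 3}, {1, 2, 3, 5}, {0, 2, 3, 4, 5}, {0, 1, 2, 3, 4, 5}.
Accepting DFA states (contain an NFA accepting state): {0, 3}, {1, 2, 3, 5}, {0, 2, 3, 4, 5}, {0, 1, 2, 3, 4, 5}.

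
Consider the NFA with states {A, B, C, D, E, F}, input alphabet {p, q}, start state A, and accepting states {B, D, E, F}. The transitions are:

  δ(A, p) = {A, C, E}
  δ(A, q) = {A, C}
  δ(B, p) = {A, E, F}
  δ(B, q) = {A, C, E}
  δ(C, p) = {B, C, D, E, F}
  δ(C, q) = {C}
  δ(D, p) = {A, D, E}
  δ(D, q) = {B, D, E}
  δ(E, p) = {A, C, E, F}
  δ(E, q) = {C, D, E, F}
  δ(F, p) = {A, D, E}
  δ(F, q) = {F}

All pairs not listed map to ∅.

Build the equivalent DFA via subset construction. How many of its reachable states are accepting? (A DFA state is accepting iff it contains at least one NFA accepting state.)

Start state of the DFA: {A}.
{A} --p--> {A, C, E}  [new]
{A} --q--> {A, C}  [new]
{A, C, E} --p--> {A, B, C, D, E, F}  [new]
{A, C, E} --q--> {A, C, D, E, F}  [new]
{A, C} --p--> {A, B, C, D, E, F}  [seen]
{A, C} --q--> {A, C}  [seen]
{A, B, C, D, E, F} --p--> {A, B, C, D, E, F}  [seen]
{A, B, C, D, E, F} --q--> {A, B, C, D, E, F}  [seen]
{A, C, D, E, F} --p--> {A, B, C, D, E, F}  [seen]
{A, C, D, E, F} --q--> {A, B, C, D, E, F}  [seen]
Reachable DFA states: {A}, {A, C, E}, {A, C}, {A, B, C, D, E, F}, {A, C, D, E, F}.
Accepting DFA states (contain an NFA accepting state): {A, C, E}, {A, B, C, D, E, F}, {A, C, D, E, F}.

3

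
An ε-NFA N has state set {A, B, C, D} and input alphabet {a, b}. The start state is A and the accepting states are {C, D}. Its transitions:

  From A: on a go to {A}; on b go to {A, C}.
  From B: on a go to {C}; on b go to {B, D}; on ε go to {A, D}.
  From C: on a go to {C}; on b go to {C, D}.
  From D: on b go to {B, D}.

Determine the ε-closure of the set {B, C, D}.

{A, B, C, D}

Begin with {B, C, D}.
B →ε {A, D}; add A.
ε-closure = {A, B, C, D}.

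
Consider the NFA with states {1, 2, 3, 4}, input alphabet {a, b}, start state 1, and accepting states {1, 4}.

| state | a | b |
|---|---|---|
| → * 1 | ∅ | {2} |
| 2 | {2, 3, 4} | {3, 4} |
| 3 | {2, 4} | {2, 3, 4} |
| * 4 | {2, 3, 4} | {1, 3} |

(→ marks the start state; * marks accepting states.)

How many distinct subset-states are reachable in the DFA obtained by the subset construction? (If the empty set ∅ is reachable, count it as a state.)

Start state of the DFA: {1}.
{1} --a--> ∅  [new]
{1} --b--> {2}  [new]
∅ --a--> ∅  [seen]
∅ --b--> ∅  [seen]
{2} --a--> {2, 3, 4}  [new]
{2} --b--> {3, 4}  [new]
{2, 3, 4} --a--> {2, 3, 4}  [seen]
{2, 3, 4} --b--> {1, 2, 3, 4}  [new]
{3, 4} --a--> {2, 3, 4}  [seen]
{3, 4} --b--> {1, 2, 3, 4}  [seen]
{1, 2, 3, 4} --a--> {2, 3, 4}  [seen]
{1, 2, 3, 4} --b--> {1, 2, 3, 4}  [seen]
Reachable DFA states: {1}, ∅, {2}, {2, 3, 4}, {3, 4}, {1, 2, 3, 4}.

6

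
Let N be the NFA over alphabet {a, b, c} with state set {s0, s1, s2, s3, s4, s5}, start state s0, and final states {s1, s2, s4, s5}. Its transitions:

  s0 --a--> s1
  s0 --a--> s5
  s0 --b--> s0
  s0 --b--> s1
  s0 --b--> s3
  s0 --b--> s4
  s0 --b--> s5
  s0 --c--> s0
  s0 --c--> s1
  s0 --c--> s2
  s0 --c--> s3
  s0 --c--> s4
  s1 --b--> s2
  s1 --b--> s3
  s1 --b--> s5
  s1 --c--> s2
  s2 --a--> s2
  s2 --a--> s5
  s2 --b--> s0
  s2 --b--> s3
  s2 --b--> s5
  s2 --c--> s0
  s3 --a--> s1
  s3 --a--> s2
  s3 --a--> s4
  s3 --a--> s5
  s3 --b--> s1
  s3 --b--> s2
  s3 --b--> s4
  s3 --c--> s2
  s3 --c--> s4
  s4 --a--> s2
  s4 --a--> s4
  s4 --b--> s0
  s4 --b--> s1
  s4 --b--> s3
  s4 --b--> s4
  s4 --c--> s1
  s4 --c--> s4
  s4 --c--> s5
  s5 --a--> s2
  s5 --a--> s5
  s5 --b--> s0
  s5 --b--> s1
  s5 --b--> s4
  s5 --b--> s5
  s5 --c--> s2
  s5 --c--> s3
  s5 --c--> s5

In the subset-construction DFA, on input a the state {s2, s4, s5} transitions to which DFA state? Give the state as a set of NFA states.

δ(s2,a) = {s2, s5}; δ(s4,a) = {s2, s4}; δ(s5,a) = {s2, s5}.
Union: {s2, s4, s5}.

{s2, s4, s5}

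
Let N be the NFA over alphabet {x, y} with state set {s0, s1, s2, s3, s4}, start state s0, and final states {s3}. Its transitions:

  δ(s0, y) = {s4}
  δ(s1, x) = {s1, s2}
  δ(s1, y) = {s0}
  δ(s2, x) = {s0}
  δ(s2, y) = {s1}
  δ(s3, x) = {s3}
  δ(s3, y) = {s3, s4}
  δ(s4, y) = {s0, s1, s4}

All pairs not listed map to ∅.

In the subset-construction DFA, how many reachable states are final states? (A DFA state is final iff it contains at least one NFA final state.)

Start state of the DFA: {s0}.
{s0} --x--> ∅  [new]
{s0} --y--> {s4}  [new]
∅ --x--> ∅  [seen]
∅ --y--> ∅  [seen]
{s4} --x--> ∅  [seen]
{s4} --y--> {s0, s1, s4}  [new]
{s0, s1, s4} --x--> {s1, s2}  [new]
{s0, s1, s4} --y--> {s0, s1, s4}  [seen]
{s1, s2} --x--> {s0, s1, s2}  [new]
{s1, s2} --y--> {s0, s1}  [new]
{s0, s1, s2} --x--> {s0, s1, s2}  [seen]
{s0, s1, s2} --y--> {s0, s1, s4}  [seen]
{s0, s1} --x--> {s1, s2}  [seen]
{s0, s1} --y--> {s0, s4}  [new]
{s0, s4} --x--> ∅  [seen]
{s0, s4} --y--> {s0, s1, s4}  [seen]
Reachable DFA states: {s0}, ∅, {s4}, {s0, s1, s4}, {s1, s2}, {s0, s1, s2}, {s0, s1}, {s0, s4}.
Accepting DFA states (contain an NFA accepting state): none.

0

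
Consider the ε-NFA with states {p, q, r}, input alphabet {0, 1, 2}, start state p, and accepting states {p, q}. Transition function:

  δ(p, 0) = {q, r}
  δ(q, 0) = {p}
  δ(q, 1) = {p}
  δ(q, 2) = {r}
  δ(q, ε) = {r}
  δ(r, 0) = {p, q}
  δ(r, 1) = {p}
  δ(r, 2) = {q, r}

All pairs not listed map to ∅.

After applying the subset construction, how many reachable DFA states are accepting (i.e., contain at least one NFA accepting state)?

Start state of the DFA: {p} (ε-closure of the NFA start).
{p} --0--> {q, r}  [new]
{p} --1--> ∅  [new]
{p} --2--> ∅  [seen]
{q, r} --0--> {p, q, r}  [new]
{q, r} --1--> {p}  [seen]
{q, r} --2--> {q, r}  [seen]
∅ --0--> ∅  [seen]
∅ --1--> ∅  [seen]
∅ --2--> ∅  [seen]
{p, q, r} --0--> {p, q, r}  [seen]
{p, q, r} --1--> {p}  [seen]
{p, q, r} --2--> {q, r}  [seen]
Reachable DFA states: {p}, {q, r}, ∅, {p, q, r}.
Accepting DFA states (contain an NFA accepting state): {p}, {q, r}, {p, q, r}.

3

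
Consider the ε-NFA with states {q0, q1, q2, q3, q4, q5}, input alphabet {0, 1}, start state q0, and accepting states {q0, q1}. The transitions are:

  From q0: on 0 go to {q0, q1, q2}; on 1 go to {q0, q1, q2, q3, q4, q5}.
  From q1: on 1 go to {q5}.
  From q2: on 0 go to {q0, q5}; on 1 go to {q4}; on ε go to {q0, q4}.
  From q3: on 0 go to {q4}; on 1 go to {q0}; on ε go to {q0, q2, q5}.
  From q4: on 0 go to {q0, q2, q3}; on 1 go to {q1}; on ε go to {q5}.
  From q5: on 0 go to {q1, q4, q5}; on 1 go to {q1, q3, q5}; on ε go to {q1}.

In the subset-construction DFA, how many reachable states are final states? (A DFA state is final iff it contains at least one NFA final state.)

3

Start state of the DFA: {q0} (ε-closure of the NFA start).
{q0} --0--> {q0, q1, q2, q4, q5}  [new]
{q0} --1--> {q0, q1, q2, q3, q4, q5}  [new]
{q0, q1, q2, q4, q5} --0--> {q0, q1, q2, q3, q4, q5}  [seen]
{q0, q1, q2, q4, q5} --1--> {q0, q1, q2, q3, q4, q5}  [seen]
{q0, q1, q2, q3, q4, q5} --0--> {q0, q1, q2, q3, q4, q5}  [seen]
{q0, q1, q2, q3, q4, q5} --1--> {q0, q1, q2, q3, q4, q5}  [seen]
Reachable DFA states: {q0}, {q0, q1, q2, q4, q5}, {q0, q1, q2, q3, q4, q5}.
Accepting DFA states (contain an NFA accepting state): {q0}, {q0, q1, q2, q4, q5}, {q0, q1, q2, q3, q4, q5}.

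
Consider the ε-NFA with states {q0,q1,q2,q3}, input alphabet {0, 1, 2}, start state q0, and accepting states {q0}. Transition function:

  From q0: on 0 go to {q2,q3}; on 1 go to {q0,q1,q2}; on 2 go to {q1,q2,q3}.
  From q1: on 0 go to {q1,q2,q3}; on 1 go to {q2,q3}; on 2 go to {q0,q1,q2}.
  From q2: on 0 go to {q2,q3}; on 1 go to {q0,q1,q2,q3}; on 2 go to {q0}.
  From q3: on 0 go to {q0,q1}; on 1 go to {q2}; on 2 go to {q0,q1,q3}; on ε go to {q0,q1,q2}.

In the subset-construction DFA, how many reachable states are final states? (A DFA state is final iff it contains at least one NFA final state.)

Start state of the DFA: {q0} (ε-closure of the NFA start).
{q0} --0--> {q0,q1,q2,q3}  [new]
{q0} --1--> {q0,q1,q2}  [new]
{q0} --2--> {q0,q1,q2,q3}  [seen]
{q0,q1,q2,q3} --0--> {q0,q1,q2,q3}  [seen]
{q0,q1,q2,q3} --1--> {q0,q1,q2,q3}  [seen]
{q0,q1,q2,q3} --2--> {q0,q1,q2,q3}  [seen]
{q0,q1,q2} --0--> {q0,q1,q2,q3}  [seen]
{q0,q1,q2} --1--> {q0,q1,q2,q3}  [seen]
{q0,q1,q2} --2--> {q0,q1,q2,q3}  [seen]
Reachable DFA states: {q0}, {q0,q1,q2,q3}, {q0,q1,q2}.
Accepting DFA states (contain an NFA accepting state): {q0}, {q0,q1,q2,q3}, {q0,q1,q2}.

3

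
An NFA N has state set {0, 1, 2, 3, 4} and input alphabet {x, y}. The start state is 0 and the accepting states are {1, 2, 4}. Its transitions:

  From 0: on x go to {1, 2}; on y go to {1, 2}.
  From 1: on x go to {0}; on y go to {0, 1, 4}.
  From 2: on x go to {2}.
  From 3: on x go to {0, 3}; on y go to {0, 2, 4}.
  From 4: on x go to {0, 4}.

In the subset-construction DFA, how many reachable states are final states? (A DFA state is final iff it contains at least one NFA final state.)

Start state of the DFA: {0}.
{0} --x--> {1, 2}  [new]
{0} --y--> {1, 2}  [seen]
{1, 2} --x--> {0, 2}  [new]
{1, 2} --y--> {0, 1, 4}  [new]
{0, 2} --x--> {1, 2}  [seen]
{0, 2} --y--> {1, 2}  [seen]
{0, 1, 4} --x--> {0, 1, 2, 4}  [new]
{0, 1, 4} --y--> {0, 1, 2, 4}  [seen]
{0, 1, 2, 4} --x--> {0, 1, 2, 4}  [seen]
{0, 1, 2, 4} --y--> {0, 1, 2, 4}  [seen]
Reachable DFA states: {0}, {1, 2}, {0, 2}, {0, 1, 4}, {0, 1, 2, 4}.
Accepting DFA states (contain an NFA accepting state): {1, 2}, {0, 2}, {0, 1, 4}, {0, 1, 2, 4}.

4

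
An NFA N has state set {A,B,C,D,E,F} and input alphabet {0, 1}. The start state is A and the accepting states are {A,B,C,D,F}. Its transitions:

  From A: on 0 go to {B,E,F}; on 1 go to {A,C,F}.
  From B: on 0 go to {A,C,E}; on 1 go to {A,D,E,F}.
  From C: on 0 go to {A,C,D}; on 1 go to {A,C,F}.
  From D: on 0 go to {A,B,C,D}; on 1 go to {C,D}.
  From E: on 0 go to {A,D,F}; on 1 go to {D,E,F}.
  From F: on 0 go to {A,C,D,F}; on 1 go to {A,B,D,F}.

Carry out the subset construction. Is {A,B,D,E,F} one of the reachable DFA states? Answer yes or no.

Start state of the DFA: {A}.
{A} --0--> {B,E,F}  [new]
{A} --1--> {A,C,F}  [new]
{B,E,F} --0--> {A,C,D,E,F}  [new]
{B,E,F} --1--> {A,B,D,E,F}  [new]
{A,C,F} --0--> {A,B,C,D,E,F}  [new]
{A,C,F} --1--> {A,B,C,D,F}  [new]
{A,C,D,E,F} --0--> {A,B,C,D,E,F}  [seen]
{A,C,D,E,F} --1--> {A,B,C,D,E,F}  [seen]
{A,B,D,E,F} --0--> {A,B,C,D,E,F}  [seen]
{A,B,D,E,F} --1--> {A,B,C,D,E,F}  [seen]
{A,B,C,D,E,F} --0--> {A,B,C,D,E,F}  [seen]
{A,B,C,D,E,F} --1--> {A,B,C,D,E,F}  [seen]
{A,B,C,D,F} --0--> {A,B,C,D,E,F}  [seen]
{A,B,C,D,F} --1--> {A,B,C,D,E,F}  [seen]
Reachable DFA states: {A}, {B,E,F}, {A,C,F}, {A,C,D,E,F}, {A,B,D,E,F}, {A,B,C,D,E,F}, {A,B,C,D,F}.
{A,B,D,E,F} is among them.

yes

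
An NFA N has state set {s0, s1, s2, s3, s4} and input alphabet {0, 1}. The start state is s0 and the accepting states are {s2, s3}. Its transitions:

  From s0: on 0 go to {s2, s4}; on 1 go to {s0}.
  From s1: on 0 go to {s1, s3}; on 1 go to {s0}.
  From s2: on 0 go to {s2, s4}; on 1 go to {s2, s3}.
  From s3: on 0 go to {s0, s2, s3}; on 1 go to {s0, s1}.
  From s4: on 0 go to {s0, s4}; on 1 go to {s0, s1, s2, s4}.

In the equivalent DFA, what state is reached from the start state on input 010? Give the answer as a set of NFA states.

Start: {s0}.
δ(s0,0) = {s2, s4}.
Union: {s2, s4}.
After 0: {s2, s4}.
δ(s2,1) = {s2, s3}; δ(s4,1) = {s0, s1, s2, s4}.
Union: {s0, s1, s2, s3, s4}.
After 1: {s0, s1, s2, s3, s4}.
δ(s0,0) = {s2, s4}; δ(s1,0) = {s1, s3}; δ(s2,0) = {s2, s4}; δ(s3,0) = {s0, s2, s3}; δ(s4,0) = {s0, s4}.
Union: {s0, s1, s2, s3, s4}.
After 0: {s0, s1, s2, s3, s4}.

{s0, s1, s2, s3, s4}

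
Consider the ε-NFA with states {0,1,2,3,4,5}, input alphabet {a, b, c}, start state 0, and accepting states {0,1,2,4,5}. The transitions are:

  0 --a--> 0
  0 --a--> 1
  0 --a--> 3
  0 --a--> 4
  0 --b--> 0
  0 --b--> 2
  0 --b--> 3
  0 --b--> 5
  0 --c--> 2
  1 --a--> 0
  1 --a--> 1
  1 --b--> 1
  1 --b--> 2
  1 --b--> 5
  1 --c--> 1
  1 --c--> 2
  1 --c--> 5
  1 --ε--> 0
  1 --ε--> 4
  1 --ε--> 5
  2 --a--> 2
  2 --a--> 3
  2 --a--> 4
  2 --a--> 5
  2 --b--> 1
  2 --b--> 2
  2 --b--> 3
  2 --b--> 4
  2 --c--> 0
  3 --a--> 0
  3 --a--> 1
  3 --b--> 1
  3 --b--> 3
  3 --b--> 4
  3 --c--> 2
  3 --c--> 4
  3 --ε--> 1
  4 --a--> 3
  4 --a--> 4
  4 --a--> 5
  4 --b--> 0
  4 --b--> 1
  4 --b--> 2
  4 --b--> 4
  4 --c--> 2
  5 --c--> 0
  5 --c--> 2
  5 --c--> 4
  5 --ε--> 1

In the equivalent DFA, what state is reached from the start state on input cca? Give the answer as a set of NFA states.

Start: {0}.
δ(0,c) = {2}.
Union: {2}.
After c: {2}.
δ(2,c) = {0}.
Union: {0}.
After c: {0}.
δ(0,a) = {0,1,3,4}.
Union: {0,1,3,4}.
ε-closure gives {0,1,3,4,5}.
After a: {0,1,3,4,5}.

{0,1,3,4,5}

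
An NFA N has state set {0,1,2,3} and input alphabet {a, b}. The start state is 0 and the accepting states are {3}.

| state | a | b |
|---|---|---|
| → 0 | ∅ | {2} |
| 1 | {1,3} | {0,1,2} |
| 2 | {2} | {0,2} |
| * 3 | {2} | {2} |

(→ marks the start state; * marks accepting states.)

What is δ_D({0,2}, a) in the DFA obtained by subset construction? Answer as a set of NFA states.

δ(0,a) = ∅; δ(2,a) = {2}.
Union: {2}.

{2}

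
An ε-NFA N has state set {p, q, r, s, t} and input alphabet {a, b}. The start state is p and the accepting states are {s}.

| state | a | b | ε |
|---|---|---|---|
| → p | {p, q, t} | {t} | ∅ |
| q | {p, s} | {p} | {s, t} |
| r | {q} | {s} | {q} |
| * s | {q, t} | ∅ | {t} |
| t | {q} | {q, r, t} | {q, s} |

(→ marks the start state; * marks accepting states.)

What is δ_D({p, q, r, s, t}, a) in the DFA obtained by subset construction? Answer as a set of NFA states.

δ(p,a) = {p, q, t}; δ(q,a) = {p, s}; δ(r,a) = {q}; δ(s,a) = {q, t}; δ(t,a) = {q}.
Union: {p, q, s, t}.

{p, q, s, t}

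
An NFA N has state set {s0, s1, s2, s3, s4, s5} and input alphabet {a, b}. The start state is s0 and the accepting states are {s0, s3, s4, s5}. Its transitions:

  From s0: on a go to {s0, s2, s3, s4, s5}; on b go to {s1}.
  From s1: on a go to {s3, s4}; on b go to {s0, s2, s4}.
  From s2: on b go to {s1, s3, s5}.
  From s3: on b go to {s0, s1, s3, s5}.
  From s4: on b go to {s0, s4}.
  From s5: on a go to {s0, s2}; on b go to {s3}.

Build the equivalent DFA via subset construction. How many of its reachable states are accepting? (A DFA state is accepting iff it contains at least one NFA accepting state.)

Start state of the DFA: {s0}.
{s0} --a--> {s0, s2, s3, s4, s5}  [new]
{s0} --b--> {s1}  [new]
{s0, s2, s3, s4, s5} --a--> {s0, s2, s3, s4, s5}  [seen]
{s0, s2, s3, s4, s5} --b--> {s0, s1, s3, s4, s5}  [new]
{s1} --a--> {s3, s4}  [new]
{s1} --b--> {s0, s2, s4}  [new]
{s0, s1, s3, s4, s5} --a--> {s0, s2, s3, s4, s5}  [seen]
{s0, s1, s3, s4, s5} --b--> {s0, s1, s2, s3, s4, s5}  [new]
{s3, s4} --a--> ∅  [new]
{s3, s4} --b--> {s0, s1, s3, s4, s5}  [seen]
{s0, s2, s4} --a--> {s0, s2, s3, s4, s5}  [seen]
{s0, s2, s4} --b--> {s0, s1, s3, s4, s5}  [seen]
{s0, s1, s2, s3, s4, s5} --a--> {s0, s2, s3, s4, s5}  [seen]
{s0, s1, s2, s3, s4, s5} --b--> {s0, s1, s2, s3, s4, s5}  [seen]
∅ --a--> ∅  [seen]
∅ --b--> ∅  [seen]
Reachable DFA states: {s0}, {s0, s2, s3, s4, s5}, {s1}, {s0, s1, s3, s4, s5}, {s3, s4}, {s0, s2, s4}, {s0, s1, s2, s3, s4, s5}, ∅.
Accepting DFA states (contain an NFA accepting state): {s0}, {s0, s2, s3, s4, s5}, {s0, s1, s3, s4, s5}, {s3, s4}, {s0, s2, s4}, {s0, s1, s2, s3, s4, s5}.

6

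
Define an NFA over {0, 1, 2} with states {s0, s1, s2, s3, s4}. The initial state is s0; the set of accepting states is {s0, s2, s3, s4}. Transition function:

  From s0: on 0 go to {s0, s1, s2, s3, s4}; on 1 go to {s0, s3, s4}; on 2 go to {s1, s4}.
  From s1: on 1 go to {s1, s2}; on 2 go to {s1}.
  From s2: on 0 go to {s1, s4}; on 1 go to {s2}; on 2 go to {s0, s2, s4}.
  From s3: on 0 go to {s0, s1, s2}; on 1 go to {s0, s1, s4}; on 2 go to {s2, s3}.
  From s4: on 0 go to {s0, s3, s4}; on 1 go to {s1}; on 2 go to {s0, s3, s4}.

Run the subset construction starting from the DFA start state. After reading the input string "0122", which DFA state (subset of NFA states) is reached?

Start: {s0}.
δ(s0,0) = {s0, s1, s2, s3, s4}.
Union: {s0, s1, s2, s3, s4}.
After 0: {s0, s1, s2, s3, s4}.
δ(s0,1) = {s0, s3, s4}; δ(s1,1) = {s1, s2}; δ(s2,1) = {s2}; δ(s3,1) = {s0, s1, s4}; δ(s4,1) = {s1}.
Union: {s0, s1, s2, s3, s4}.
After 1: {s0, s1, s2, s3, s4}.
δ(s0,2) = {s1, s4}; δ(s1,2) = {s1}; δ(s2,2) = {s0, s2, s4}; δ(s3,2) = {s2, s3}; δ(s4,2) = {s0, s3, s4}.
Union: {s0, s1, s2, s3, s4}.
After 2: {s0, s1, s2, s3, s4}.
δ(s0,2) = {s1, s4}; δ(s1,2) = {s1}; δ(s2,2) = {s0, s2, s4}; δ(s3,2) = {s2, s3}; δ(s4,2) = {s0, s3, s4}.
Union: {s0, s1, s2, s3, s4}.
After 2: {s0, s1, s2, s3, s4}.

{s0, s1, s2, s3, s4}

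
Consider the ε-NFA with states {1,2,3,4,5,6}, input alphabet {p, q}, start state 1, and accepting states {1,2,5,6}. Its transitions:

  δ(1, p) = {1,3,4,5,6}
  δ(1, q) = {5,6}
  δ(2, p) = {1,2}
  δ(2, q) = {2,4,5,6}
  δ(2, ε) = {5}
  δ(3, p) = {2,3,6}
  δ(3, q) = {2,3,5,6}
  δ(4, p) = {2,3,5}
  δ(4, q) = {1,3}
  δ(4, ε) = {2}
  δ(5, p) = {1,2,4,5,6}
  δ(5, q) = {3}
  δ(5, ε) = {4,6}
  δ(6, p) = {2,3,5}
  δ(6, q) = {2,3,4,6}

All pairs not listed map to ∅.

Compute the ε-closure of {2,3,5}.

{2,3,4,5,6}

Begin with {2,3,5}.
5 →ε {4,6}; add 4, 6.
ε-closure = {2,3,4,5,6}.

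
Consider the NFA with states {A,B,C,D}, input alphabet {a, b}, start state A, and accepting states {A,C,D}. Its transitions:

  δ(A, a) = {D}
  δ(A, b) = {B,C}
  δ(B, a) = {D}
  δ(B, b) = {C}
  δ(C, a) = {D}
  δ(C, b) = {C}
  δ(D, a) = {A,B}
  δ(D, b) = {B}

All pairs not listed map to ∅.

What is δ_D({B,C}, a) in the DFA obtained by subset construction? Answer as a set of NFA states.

δ(B,a) = {D}; δ(C,a) = {D}.
Union: {D}.

{D}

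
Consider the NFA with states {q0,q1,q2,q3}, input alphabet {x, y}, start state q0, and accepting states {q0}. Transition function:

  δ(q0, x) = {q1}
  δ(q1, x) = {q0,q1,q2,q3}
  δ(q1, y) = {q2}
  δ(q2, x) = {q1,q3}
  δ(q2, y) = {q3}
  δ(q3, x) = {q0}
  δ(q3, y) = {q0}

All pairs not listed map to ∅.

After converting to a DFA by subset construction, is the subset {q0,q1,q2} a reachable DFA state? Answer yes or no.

no

Start state of the DFA: {q0}.
{q0} --x--> {q1}  [new]
{q0} --y--> ∅  [new]
{q1} --x--> {q0,q1,q2,q3}  [new]
{q1} --y--> {q2}  [new]
∅ --x--> ∅  [seen]
∅ --y--> ∅  [seen]
{q0,q1,q2,q3} --x--> {q0,q1,q2,q3}  [seen]
{q0,q1,q2,q3} --y--> {q0,q2,q3}  [new]
{q2} --x--> {q1,q3}  [new]
{q2} --y--> {q3}  [new]
{q0,q2,q3} --x--> {q0,q1,q3}  [new]
{q0,q2,q3} --y--> {q0,q3}  [new]
{q1,q3} --x--> {q0,q1,q2,q3}  [seen]
{q1,q3} --y--> {q0,q2}  [new]
{q3} --x--> {q0}  [seen]
{q3} --y--> {q0}  [seen]
{q0,q1,q3} --x--> {q0,q1,q2,q3}  [seen]
{q0,q1,q3} --y--> {q0,q2}  [seen]
{q0,q3} --x--> {q0,q1}  [new]
{q0,q3} --y--> {q0}  [seen]
{q0,q2} --x--> {q1,q3}  [seen]
{q0,q2} --y--> {q3}  [seen]
{q0,q1} --x--> {q0,q1,q2,q3}  [seen]
{q0,q1} --y--> {q2}  [seen]
Reachable DFA states: {q0}, {q1}, ∅, {q0,q1,q2,q3}, {q2}, {q0,q2,q3}, {q1,q3}, {q3}, {q0,q1,q3}, {q0,q3}, {q0,q2}, {q0,q1}.
{q0,q1,q2} is not among them.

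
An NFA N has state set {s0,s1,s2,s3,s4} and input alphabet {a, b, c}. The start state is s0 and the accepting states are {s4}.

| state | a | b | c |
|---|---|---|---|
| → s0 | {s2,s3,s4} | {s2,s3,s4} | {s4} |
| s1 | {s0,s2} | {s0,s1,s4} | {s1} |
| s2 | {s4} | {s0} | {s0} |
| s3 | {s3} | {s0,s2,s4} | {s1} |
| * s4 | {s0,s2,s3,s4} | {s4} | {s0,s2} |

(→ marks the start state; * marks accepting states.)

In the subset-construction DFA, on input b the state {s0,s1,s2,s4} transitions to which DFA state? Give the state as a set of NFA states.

δ(s0,b) = {s2,s3,s4}; δ(s1,b) = {s0,s1,s4}; δ(s2,b) = {s0}; δ(s4,b) = {s4}.
Union: {s0,s1,s2,s3,s4}.

{s0,s1,s2,s3,s4}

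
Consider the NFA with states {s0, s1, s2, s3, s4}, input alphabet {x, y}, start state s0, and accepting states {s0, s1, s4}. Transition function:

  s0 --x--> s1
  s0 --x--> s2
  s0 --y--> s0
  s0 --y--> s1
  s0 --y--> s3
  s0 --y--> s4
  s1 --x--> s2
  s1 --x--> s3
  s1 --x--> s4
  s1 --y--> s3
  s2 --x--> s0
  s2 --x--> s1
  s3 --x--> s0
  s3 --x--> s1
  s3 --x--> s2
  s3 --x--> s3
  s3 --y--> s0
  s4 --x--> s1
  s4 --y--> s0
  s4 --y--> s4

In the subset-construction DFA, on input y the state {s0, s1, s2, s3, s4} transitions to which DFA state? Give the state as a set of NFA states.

{s0, s1, s3, s4}

δ(s0,y) = {s0, s1, s3, s4}; δ(s1,y) = {s3}; δ(s2,y) = ∅; δ(s3,y) = {s0}; δ(s4,y) = {s0, s4}.
Union: {s0, s1, s3, s4}.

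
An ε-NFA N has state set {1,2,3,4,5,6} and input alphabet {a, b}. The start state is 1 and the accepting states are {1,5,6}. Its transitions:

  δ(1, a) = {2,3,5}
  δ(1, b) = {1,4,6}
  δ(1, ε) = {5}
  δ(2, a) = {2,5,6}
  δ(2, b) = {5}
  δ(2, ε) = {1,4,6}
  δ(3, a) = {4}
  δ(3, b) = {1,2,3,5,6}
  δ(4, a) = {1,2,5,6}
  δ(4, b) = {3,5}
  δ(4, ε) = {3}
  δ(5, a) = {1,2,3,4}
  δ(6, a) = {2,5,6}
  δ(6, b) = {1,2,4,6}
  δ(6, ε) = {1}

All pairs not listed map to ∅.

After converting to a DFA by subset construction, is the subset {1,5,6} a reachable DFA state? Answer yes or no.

Start state of the DFA: {1,5} (ε-closure of the NFA start).
{1,5} --a--> {1,2,3,4,5,6}  [new]
{1,5} --b--> {1,3,4,5,6}  [new]
{1,2,3,4,5,6} --a--> {1,2,3,4,5,6}  [seen]
{1,2,3,4,5,6} --b--> {1,2,3,4,5,6}  [seen]
{1,3,4,5,6} --a--> {1,2,3,4,5,6}  [seen]
{1,3,4,5,6} --b--> {1,2,3,4,5,6}  [seen]
Reachable DFA states: {1,5}, {1,2,3,4,5,6}, {1,3,4,5,6}.
{1,5,6} is not among them.

no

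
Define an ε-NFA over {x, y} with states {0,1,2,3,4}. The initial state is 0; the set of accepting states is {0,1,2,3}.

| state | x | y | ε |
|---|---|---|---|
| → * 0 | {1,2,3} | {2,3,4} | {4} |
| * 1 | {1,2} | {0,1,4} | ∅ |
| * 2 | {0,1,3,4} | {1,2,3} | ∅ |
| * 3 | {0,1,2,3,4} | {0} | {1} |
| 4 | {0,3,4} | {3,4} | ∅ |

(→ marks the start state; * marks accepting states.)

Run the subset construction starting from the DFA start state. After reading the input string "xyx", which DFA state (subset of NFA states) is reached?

Start: {0,4}.
δ(0,x) = {1,2,3}; δ(4,x) = {0,3,4}.
Union: {0,1,2,3,4}.
After x: {0,1,2,3,4}.
δ(0,y) = {2,3,4}; δ(1,y) = {0,1,4}; δ(2,y) = {1,2,3}; δ(3,y) = {0}; δ(4,y) = {3,4}.
Union: {0,1,2,3,4}.
After y: {0,1,2,3,4}.
δ(0,x) = {1,2,3}; δ(1,x) = {1,2}; δ(2,x) = {0,1,3,4}; δ(3,x) = {0,1,2,3,4}; δ(4,x) = {0,3,4}.
Union: {0,1,2,3,4}.
After x: {0,1,2,3,4}.

{0,1,2,3,4}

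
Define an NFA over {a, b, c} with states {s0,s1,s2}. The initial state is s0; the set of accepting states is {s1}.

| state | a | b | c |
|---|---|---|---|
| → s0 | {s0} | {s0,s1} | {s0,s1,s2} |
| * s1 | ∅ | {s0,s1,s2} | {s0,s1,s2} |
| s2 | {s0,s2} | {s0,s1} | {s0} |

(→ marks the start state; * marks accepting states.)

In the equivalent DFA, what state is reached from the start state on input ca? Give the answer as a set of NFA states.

Start: {s0}.
δ(s0,c) = {s0,s1,s2}.
Union: {s0,s1,s2}.
After c: {s0,s1,s2}.
δ(s0,a) = {s0}; δ(s1,a) = ∅; δ(s2,a) = {s0,s2}.
Union: {s0,s2}.
After a: {s0,s2}.

{s0,s2}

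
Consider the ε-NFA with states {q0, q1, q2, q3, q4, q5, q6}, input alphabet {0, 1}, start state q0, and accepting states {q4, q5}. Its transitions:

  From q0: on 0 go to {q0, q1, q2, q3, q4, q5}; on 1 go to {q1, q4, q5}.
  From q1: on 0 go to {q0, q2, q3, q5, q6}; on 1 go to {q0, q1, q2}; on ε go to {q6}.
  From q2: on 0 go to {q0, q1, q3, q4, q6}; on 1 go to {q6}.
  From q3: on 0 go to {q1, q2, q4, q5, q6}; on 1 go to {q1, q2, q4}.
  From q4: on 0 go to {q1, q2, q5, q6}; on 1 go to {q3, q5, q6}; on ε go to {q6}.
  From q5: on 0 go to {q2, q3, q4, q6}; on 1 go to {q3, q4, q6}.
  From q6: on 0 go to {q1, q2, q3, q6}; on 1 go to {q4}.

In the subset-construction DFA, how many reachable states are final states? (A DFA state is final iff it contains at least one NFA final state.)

2

Start state of the DFA: {q0} (ε-closure of the NFA start).
{q0} --0--> {q0, q1, q2, q3, q4, q5, q6}  [new]
{q0} --1--> {q1, q4, q5, q6}  [new]
{q0, q1, q2, q3, q4, q5, q6} --0--> {q0, q1, q2, q3, q4, q5, q6}  [seen]
{q0, q1, q2, q3, q4, q5, q6} --1--> {q0, q1, q2, q3, q4, q5, q6}  [seen]
{q1, q4, q5, q6} --0--> {q0, q1, q2, q3, q4, q5, q6}  [seen]
{q1, q4, q5, q6} --1--> {q0, q1, q2, q3, q4, q5, q6}  [seen]
Reachable DFA states: {q0}, {q0, q1, q2, q3, q4, q5, q6}, {q1, q4, q5, q6}.
Accepting DFA states (contain an NFA accepting state): {q0, q1, q2, q3, q4, q5, q6}, {q1, q4, q5, q6}.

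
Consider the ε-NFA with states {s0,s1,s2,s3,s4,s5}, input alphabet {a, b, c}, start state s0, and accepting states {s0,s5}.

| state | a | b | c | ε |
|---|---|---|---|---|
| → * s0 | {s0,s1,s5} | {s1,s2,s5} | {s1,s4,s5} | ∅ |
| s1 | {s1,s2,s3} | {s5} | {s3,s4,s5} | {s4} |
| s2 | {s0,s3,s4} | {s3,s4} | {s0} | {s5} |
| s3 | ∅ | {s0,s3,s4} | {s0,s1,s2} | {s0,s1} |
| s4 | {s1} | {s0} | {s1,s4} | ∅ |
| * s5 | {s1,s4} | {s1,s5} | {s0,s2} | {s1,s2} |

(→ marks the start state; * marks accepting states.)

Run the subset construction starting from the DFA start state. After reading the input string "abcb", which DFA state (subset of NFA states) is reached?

{s0,s1,s2,s3,s4,s5}

Start: {s0}.
δ(s0,a) = {s0,s1,s5}.
Union: {s0,s1,s5}.
ε-closure gives {s0,s1,s2,s4,s5}.
After a: {s0,s1,s2,s4,s5}.
δ(s0,b) = {s1,s2,s5}; δ(s1,b) = {s5}; δ(s2,b) = {s3,s4}; δ(s4,b) = {s0}; δ(s5,b) = {s1,s5}.
Union: {s0,s1,s2,s3,s4,s5}.
After b: {s0,s1,s2,s3,s4,s5}.
δ(s0,c) = {s1,s4,s5}; δ(s1,c) = {s3,s4,s5}; δ(s2,c) = {s0}; δ(s3,c) = {s0,s1,s2}; δ(s4,c) = {s1,s4}; δ(s5,c) = {s0,s2}.
Union: {s0,s1,s2,s3,s4,s5}.
After c: {s0,s1,s2,s3,s4,s5}.
δ(s0,b) = {s1,s2,s5}; δ(s1,b) = {s5}; δ(s2,b) = {s3,s4}; δ(s3,b) = {s0,s3,s4}; δ(s4,b) = {s0}; δ(s5,b) = {s1,s5}.
Union: {s0,s1,s2,s3,s4,s5}.
After b: {s0,s1,s2,s3,s4,s5}.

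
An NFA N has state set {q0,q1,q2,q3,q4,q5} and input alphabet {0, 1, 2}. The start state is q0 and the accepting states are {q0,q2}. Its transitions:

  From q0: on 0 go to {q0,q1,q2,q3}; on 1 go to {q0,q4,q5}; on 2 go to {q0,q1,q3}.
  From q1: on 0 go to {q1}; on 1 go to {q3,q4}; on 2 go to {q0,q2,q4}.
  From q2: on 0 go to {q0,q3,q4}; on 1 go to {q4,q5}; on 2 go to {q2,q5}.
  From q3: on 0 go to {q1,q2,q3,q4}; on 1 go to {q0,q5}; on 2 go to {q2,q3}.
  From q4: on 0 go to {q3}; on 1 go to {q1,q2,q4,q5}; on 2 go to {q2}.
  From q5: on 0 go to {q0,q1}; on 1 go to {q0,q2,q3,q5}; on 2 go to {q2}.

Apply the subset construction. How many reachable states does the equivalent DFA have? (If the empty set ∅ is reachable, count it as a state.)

7

Start state of the DFA: {q0}.
{q0} --0--> {q0,q1,q2,q3}  [new]
{q0} --1--> {q0,q4,q5}  [new]
{q0} --2--> {q0,q1,q3}  [new]
{q0,q1,q2,q3} --0--> {q0,q1,q2,q3,q4}  [new]
{q0,q1,q2,q3} --1--> {q0,q3,q4,q5}  [new]
{q0,q1,q2,q3} --2--> {q0,q1,q2,q3,q4,q5}  [new]
{q0,q4,q5} --0--> {q0,q1,q2,q3}  [seen]
{q0,q4,q5} --1--> {q0,q1,q2,q3,q4,q5}  [seen]
{q0,q4,q5} --2--> {q0,q1,q2,q3}  [seen]
{q0,q1,q3} --0--> {q0,q1,q2,q3,q4}  [seen]
{q0,q1,q3} --1--> {q0,q3,q4,q5}  [seen]
{q0,q1,q3} --2--> {q0,q1,q2,q3,q4}  [seen]
{q0,q1,q2,q3,q4} --0--> {q0,q1,q2,q3,q4}  [seen]
{q0,q1,q2,q3,q4} --1--> {q0,q1,q2,q3,q4,q5}  [seen]
{q0,q1,q2,q3,q4} --2--> {q0,q1,q2,q3,q4,q5}  [seen]
{q0,q3,q4,q5} --0--> {q0,q1,q2,q3,q4}  [seen]
{q0,q3,q4,q5} --1--> {q0,q1,q2,q3,q4,q5}  [seen]
{q0,q3,q4,q5} --2--> {q0,q1,q2,q3}  [seen]
{q0,q1,q2,q3,q4,q5} --0--> {q0,q1,q2,q3,q4}  [seen]
{q0,q1,q2,q3,q4,q5} --1--> {q0,q1,q2,q3,q4,q5}  [seen]
{q0,q1,q2,q3,q4,q5} --2--> {q0,q1,q2,q3,q4,q5}  [seen]
Reachable DFA states: {q0}, {q0,q1,q2,q3}, {q0,q4,q5}, {q0,q1,q3}, {q0,q1,q2,q3,q4}, {q0,q3,q4,q5}, {q0,q1,q2,q3,q4,q5}.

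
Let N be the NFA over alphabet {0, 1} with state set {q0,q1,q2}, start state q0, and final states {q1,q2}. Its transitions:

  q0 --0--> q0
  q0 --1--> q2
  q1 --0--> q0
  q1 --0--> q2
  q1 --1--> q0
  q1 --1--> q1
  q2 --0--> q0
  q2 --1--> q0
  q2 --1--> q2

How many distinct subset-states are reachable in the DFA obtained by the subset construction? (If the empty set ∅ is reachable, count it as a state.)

3

Start state of the DFA: {q0}.
{q0} --0--> {q0}  [seen]
{q0} --1--> {q2}  [new]
{q2} --0--> {q0}  [seen]
{q2} --1--> {q0,q2}  [new]
{q0,q2} --0--> {q0}  [seen]
{q0,q2} --1--> {q0,q2}  [seen]
Reachable DFA states: {q0}, {q2}, {q0,q2}.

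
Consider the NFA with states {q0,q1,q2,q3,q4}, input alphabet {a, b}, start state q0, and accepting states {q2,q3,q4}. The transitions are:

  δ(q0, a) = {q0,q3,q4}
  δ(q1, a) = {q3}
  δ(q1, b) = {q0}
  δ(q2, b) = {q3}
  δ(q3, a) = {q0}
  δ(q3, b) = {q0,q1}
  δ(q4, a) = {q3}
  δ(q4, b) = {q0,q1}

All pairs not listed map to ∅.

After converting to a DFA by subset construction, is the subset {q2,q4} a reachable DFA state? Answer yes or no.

Start state of the DFA: {q0}.
{q0} --a--> {q0,q3,q4}  [new]
{q0} --b--> ∅  [new]
{q0,q3,q4} --a--> {q0,q3,q4}  [seen]
{q0,q3,q4} --b--> {q0,q1}  [new]
∅ --a--> ∅  [seen]
∅ --b--> ∅  [seen]
{q0,q1} --a--> {q0,q3,q4}  [seen]
{q0,q1} --b--> {q0}  [seen]
Reachable DFA states: {q0}, {q0,q3,q4}, ∅, {q0,q1}.
{q2,q4} is not among them.

no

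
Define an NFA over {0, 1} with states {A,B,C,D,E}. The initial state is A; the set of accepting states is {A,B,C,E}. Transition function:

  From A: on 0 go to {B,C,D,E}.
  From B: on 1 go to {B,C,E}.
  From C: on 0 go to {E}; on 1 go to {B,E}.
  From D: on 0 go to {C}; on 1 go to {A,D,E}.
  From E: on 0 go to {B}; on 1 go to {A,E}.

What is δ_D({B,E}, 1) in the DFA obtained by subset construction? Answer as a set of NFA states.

{A,B,C,E}

δ(B,1) = {B,C,E}; δ(E,1) = {A,E}.
Union: {A,B,C,E}.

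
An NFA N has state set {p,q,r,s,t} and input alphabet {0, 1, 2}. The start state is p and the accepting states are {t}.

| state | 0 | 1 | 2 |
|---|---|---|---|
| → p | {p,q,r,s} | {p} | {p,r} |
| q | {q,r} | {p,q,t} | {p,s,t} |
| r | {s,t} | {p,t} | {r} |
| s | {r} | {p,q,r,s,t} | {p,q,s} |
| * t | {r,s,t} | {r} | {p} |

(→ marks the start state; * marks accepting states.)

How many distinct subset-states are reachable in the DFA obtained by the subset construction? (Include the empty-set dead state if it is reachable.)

Start state of the DFA: {p}.
{p} --0--> {p,q,r,s}  [new]
{p} --1--> {p}  [seen]
{p} --2--> {p,r}  [new]
{p,q,r,s} --0--> {p,q,r,s,t}  [new]
{p,q,r,s} --1--> {p,q,r,s,t}  [seen]
{p,q,r,s} --2--> {p,q,r,s,t}  [seen]
{p,r} --0--> {p,q,r,s,t}  [seen]
{p,r} --1--> {p,t}  [new]
{p,r} --2--> {p,r}  [seen]
{p,q,r,s,t} --0--> {p,q,r,s,t}  [seen]
{p,q,r,s,t} --1--> {p,q,r,s,t}  [seen]
{p,q,r,s,t} --2--> {p,q,r,s,t}  [seen]
{p,t} --0--> {p,q,r,s,t}  [seen]
{p,t} --1--> {p,r}  [seen]
{p,t} --2--> {p,r}  [seen]
Reachable DFA states: {p}, {p,q,r,s}, {p,r}, {p,q,r,s,t}, {p,t}.

5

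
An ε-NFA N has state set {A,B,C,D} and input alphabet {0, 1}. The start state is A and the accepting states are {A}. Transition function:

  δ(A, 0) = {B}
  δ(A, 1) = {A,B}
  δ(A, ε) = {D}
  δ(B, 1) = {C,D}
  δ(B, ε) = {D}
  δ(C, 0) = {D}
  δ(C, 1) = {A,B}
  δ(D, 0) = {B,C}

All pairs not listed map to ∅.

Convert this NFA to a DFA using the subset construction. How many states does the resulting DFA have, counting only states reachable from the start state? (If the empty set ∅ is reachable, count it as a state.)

Start state of the DFA: {A,D} (ε-closure of the NFA start).
{A,D} --0--> {B,C,D}  [new]
{A,D} --1--> {A,B,D}  [new]
{B,C,D} --0--> {B,C,D}  [seen]
{B,C,D} --1--> {A,B,C,D}  [new]
{A,B,D} --0--> {B,C,D}  [seen]
{A,B,D} --1--> {A,B,C,D}  [seen]
{A,B,C,D} --0--> {B,C,D}  [seen]
{A,B,C,D} --1--> {A,B,C,D}  [seen]
Reachable DFA states: {A,D}, {B,C,D}, {A,B,D}, {A,B,C,D}.

4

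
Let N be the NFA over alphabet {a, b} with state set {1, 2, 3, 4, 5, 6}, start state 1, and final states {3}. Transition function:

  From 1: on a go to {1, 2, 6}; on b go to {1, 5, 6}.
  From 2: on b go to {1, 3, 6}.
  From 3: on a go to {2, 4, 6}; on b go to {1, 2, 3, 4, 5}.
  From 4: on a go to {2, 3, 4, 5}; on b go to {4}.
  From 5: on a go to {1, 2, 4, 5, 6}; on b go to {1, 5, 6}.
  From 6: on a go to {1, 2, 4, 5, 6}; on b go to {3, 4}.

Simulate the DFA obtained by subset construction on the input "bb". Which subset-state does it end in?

Start: {1}.
δ(1,b) = {1, 5, 6}.
Union: {1, 5, 6}.
After b: {1, 5, 6}.
δ(1,b) = {1, 5, 6}; δ(5,b) = {1, 5, 6}; δ(6,b) = {3, 4}.
Union: {1, 3, 4, 5, 6}.
After b: {1, 3, 4, 5, 6}.

{1, 3, 4, 5, 6}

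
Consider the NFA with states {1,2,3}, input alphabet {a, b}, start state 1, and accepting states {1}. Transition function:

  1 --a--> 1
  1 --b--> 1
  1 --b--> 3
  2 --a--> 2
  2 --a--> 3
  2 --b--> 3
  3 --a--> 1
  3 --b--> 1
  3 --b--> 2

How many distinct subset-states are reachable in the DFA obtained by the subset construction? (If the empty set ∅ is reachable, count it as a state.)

Start state of the DFA: {1}.
{1} --a--> {1}  [seen]
{1} --b--> {1,3}  [new]
{1,3} --a--> {1}  [seen]
{1,3} --b--> {1,2,3}  [new]
{1,2,3} --a--> {1,2,3}  [seen]
{1,2,3} --b--> {1,2,3}  [seen]
Reachable DFA states: {1}, {1,3}, {1,2,3}.

3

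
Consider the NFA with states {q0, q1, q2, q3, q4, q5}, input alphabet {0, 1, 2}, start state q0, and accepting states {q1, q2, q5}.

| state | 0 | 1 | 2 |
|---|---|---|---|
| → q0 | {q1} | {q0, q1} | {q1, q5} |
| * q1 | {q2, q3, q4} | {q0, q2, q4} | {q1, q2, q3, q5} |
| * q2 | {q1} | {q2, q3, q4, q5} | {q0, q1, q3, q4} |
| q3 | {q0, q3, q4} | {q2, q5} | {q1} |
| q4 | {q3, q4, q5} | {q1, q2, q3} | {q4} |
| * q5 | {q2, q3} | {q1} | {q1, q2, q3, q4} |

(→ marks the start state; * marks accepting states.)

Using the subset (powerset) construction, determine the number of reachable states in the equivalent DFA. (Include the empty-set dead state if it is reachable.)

16

Start state of the DFA: {q0}.
{q0} --0--> {q1}  [new]
{q0} --1--> {q0, q1}  [new]
{q0} --2--> {q1, q5}  [new]
{q1} --0--> {q2, q3, q4}  [new]
{q1} --1--> {q0, q2, q4}  [new]
{q1} --2--> {q1, q2, q3, q5}  [new]
{q0, q1} --0--> {q1, q2, q3, q4}  [new]
{q0, q1} --1--> {q0, q1, q2, q4}  [new]
{q0, q1} --2--> {q1, q2, q3, q5}  [seen]
{q1, q5} --0--> {q2, q3, q4}  [seen]
{q1, q5} --1--> {q0, q1, q2, q4}  [seen]
{q1, q5} --2--> {q1, q2, q3, q4, q5}  [new]
{q2, q3, q4} --0--> {q0, q1, q3, q4, q5}  [new]
{q2, q3, q4} --1--> {q1, q2, q3, q4, q5}  [seen]
{q2, q3, q4} --2--> {q0, q1, q3, q4}  [new]
{q0, q2, q4} --0--> {q1, q3, q4, q5}  [new]
{q0, q2, q4} --1--> {q0, q1, q2, q3, q4, q5}  [new]
{q0, q2, q4} --2--> {q0, q1, q3, q4, q5}  [seen]
{q1, q2, q3, q5} --0--> {q0, q1, q2, q3, q4}  [new]
{q1, q2, q3, q5} --1--> {q0, q1, q2, q3, q4, q5}  [seen]
{q1, q2, q3, q5} --2--> {q0, q1, q2, q3, q4, q5}  [seen]
{q1, q2, q3, q4} --0--> {q0, q1, q2, q3, q4, q5}  [seen]
{q1, q2, q3, q4} --1--> {q0, q1, q2, q3, q4, q5}  [seen]
{q1, q2, q3, q4} --2--> {q0, q1, q2, q3, q4, q5}  [seen]
{q0, q1, q2, q4} --0--> {q1, q2, q3, q4, q5}  [seen]
{q0, q1, q2, q4} --1--> {q0, q1, q2, q3, q4, q5}  [seen]
{q0, q1, q2, q4} --2--> {q0, q1, q2, q3, q4, q5}  [seen]
{q1, q2, q3, q4, q5} --0--> {q0, q1, q2, q3, q4, q5}  [seen]
{q1, q2, q3, q4, q5} --1--> {q0, q1, q2, q3, q4, q5}  [seen]
{q1, q2, q3, q4, q5} --2--> {q0, q1, q2, q3, q4, q5}  [seen]
{q0, q1, q3, q4, q5} --0--> {q0, q1, q2, q3, q4, q5}  [seen]
{q0, q1, q3, q4, q5} --1--> {q0, q1, q2, q3, q4, q5}  [seen]
{q0, q1, q3, q4, q5} --2--> {q1, q2, q3, q4, q5}  [seen]
{q0, q1, q3, q4} --0--> {q0, q1, q2, q3, q4, q5}  [seen]
{q0, q1, q3, q4} --1--> {q0, q1, q2, q3, q4, q5}  [seen]
{q0, q1, q3, q4} --2--> {q1, q2, q3, q4, q5}  [seen]
{q1, q3, q4, q5} --0--> {q0, q2, q3, q4, q5}  [new]
{q1, q3, q4, q5} --1--> {q0, q1, q2, q3, q4, q5}  [seen]
{q1, q3, q4, q5} --2--> {q1, q2, q3, q4, q5}  [seen]
{q0, q1, q2, q3, q4, q5} --0--> {q0, q1, q2, q3, q4, q5}  [seen]
{q0, q1, q2, q3, q4, q5} --1--> {q0, q1, q2, q3, q4, q5}  [seen]
{q0, q1, q2, q3, q4, q5} --2--> {q0, q1, q2, q3, q4, q5}  [seen]
{q0, q1, q2, q3, q4} --0--> {q0, q1, q2, q3, q4, q5}  [seen]
{q0, q1, q2, q3, q4} --1--> {q0, q1, q2, q3, q4, q5}  [seen]
{q0, q1, q2, q3, q4} --2--> {q0, q1, q2, q3, q4, q5}  [seen]
{q0, q2, q3, q4, q5} --0--> {q0, q1, q2, q3, q4, q5}  [seen]
{q0, q2, q3, q4, q5} --1--> {q0, q1, q2, q3, q4, q5}  [seen]
{q0, q2, q3, q4, q5} --2--> {q0, q1, q2, q3, q4, q5}  [seen]
Reachable DFA states: {q0}, {q1}, {q0, q1}, {q1, q5}, {q2, q3, q4}, {q0, q2, q4}, {q1, q2, q3, q5}, {q1, q2, q3, q4}, {q0, q1, q2, q4}, {q1, q2, q3, q4, q5}, {q0, q1, q3, q4, q5}, {q0, q1, q3, q4}, {q1, q3, q4, q5}, {q0, q1, q2, q3, q4, q5}, {q0, q1, q2, q3, q4}, {q0, q2, q3, q4, q5}.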